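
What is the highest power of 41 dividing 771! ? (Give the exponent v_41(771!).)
v_41(771!) = 18

Legendre's formula: v_p(n!) = Σ_{k ≥ 1} ⌊n / p^k⌋. For p = 41, n = 771, the terms are:
  ⌊771/41^1⌋ = ⌊771/41⌋ = 18
(the next term ⌊771/41^2⌋ = 0, terminating the sum). Summing: v_41(771!) = 18 = 18.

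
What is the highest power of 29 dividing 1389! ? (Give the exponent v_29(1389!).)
v_29(1389!) = 48

Legendre's formula: v_p(n!) = Σ_{k ≥ 1} ⌊n / p^k⌋. For p = 29, n = 1389, the terms are:
  ⌊1389/29^1⌋ = ⌊1389/29⌋ = 47
  ⌊1389/29^2⌋ = ⌊1389/841⌋ = 1
(the next term ⌊1389/29^3⌋ = 0, terminating the sum). Summing: v_29(1389!) = 47 + 1 = 48.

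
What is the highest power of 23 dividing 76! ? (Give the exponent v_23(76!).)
v_23(76!) = 3

Legendre's formula: v_p(n!) = Σ_{k ≥ 1} ⌊n / p^k⌋. For p = 23, n = 76, the terms are:
  ⌊76/23^1⌋ = ⌊76/23⌋ = 3
(the next term ⌊76/23^2⌋ = 0, terminating the sum). Summing: v_23(76!) = 3 = 3.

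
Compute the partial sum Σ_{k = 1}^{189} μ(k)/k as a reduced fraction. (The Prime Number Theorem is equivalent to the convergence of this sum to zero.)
Σ μ(k)/k = -27041902300620416603296223594221152327628829604011718275600551594065857/5397346292805549782720214077673687806275517530364350655459511599582614290

Values of μ(k) for 1 ≤ k ≤ 189: μ(1) = 1, μ(2) = -1, μ(3) = -1, μ(5) = -1, μ(6) = 1, μ(7) = -1, μ(10) = 1, μ(11) = -1, μ(13) = -1, μ(14) = 1, μ(15) = 1, μ(17) = -1, μ(19) = -1, μ(21) = 1, μ(22) = 1, μ(23) = -1, μ(26) = 1, μ(29) = -1, μ(30) = -1, μ(31) = -1, μ(33) = 1, μ(34) = 1, μ(35) = 1, μ(37) = -1, μ(38) = 1, μ(39) = 1, μ(41) = -1, μ(42) = -1, μ(43) = -1, μ(46) = 1, μ(47) = -1, μ(51) = 1, μ(53) = -1, μ(55) = 1, μ(57) = 1, μ(58) = 1, μ(59) = -1, μ(61) = -1, μ(62) = 1, μ(65) = 1, μ(66) = -1, μ(67) = -1, μ(69) = 1, μ(70) = -1, μ(71) = -1, μ(73) = -1, μ(74) = 1, μ(77) = 1, μ(78) = -1, μ(79) = -1, μ(82) = 1, μ(83) = -1, μ(85) = 1, μ(86) = 1, μ(87) = 1, μ(89) = -1, μ(91) = 1, μ(93) = 1, μ(94) = 1, μ(95) = 1, μ(97) = -1, μ(101) = -1, μ(102) = -1, μ(103) = -1, μ(105) = -1, μ(106) = 1, μ(107) = -1, μ(109) = -1, μ(110) = -1, μ(111) = 1, μ(113) = -1, μ(114) = -1, μ(115) = 1, μ(118) = 1, μ(119) = 1, μ(122) = 1, μ(123) = 1, μ(127) = -1, μ(129) = 1, μ(130) = -1, μ(131) = -1, μ(133) = 1, μ(134) = 1, μ(137) = -1, μ(138) = -1, μ(139) = -1, μ(141) = 1, μ(142) = 1, μ(143) = 1, μ(145) = 1, μ(146) = 1, μ(149) = -1, μ(151) = -1, μ(154) = -1, μ(155) = 1, μ(157) = -1, μ(158) = 1, μ(159) = 1, μ(161) = 1, μ(163) = -1, μ(165) = -1, μ(166) = 1, μ(167) = -1, μ(170) = -1, μ(173) = -1, μ(174) = -1, μ(177) = 1, μ(178) = 1, μ(179) = -1, μ(181) = -1, μ(182) = -1, μ(183) = 1, μ(185) = 1, μ(186) = -1, μ(187) = 1, with μ = 0 on non-squarefree integers. Summing μ(k)/k for k where μ(k) ≠ 0 gives -27041902300620416603296223594221152327628829604011718275600551594065857/5397346292805549782720214077673687806275517530364350655459511599582614290 ≈ -0.0050. (PNT ⟺ this sum → 0 as n → ∞.)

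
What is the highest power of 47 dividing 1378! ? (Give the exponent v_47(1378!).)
v_47(1378!) = 29

Legendre's formula: v_p(n!) = Σ_{k ≥ 1} ⌊n / p^k⌋. For p = 47, n = 1378, the terms are:
  ⌊1378/47^1⌋ = ⌊1378/47⌋ = 29
(the next term ⌊1378/47^2⌋ = 0, terminating the sum). Summing: v_47(1378!) = 29 = 29.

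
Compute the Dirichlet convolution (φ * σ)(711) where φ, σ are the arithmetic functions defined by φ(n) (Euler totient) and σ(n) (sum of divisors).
(φ * σ)(711) = 4266

Divisors of 711: [1, 3, 9, 79, 237, 711]. For each d | 711:
  d = 1: φ(1) · σ(711/1) = 1 · 1040 = 1040
  d = 3: φ(3) · σ(711/3) = 2 · 320 = 640
  d = 9: φ(9) · σ(711/9) = 6 · 80 = 480
  d = 79: φ(79) · σ(711/79) = 78 · 13 = 1014
  d = 237: φ(237) · σ(711/237) = 156 · 4 = 624
  d = 711: φ(711) · σ(711/711) = 468 · 1 = 468
Summing: (φ * σ)(711) = 1040 + 640 + 480 + 1014 + 624 + 468 = 4266.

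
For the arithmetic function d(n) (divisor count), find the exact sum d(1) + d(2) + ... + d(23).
Σ_{n ≤ 23} d(n) = 76

Compute d(n) for each 1 ≤ n ≤ 23: d(1) = 1, d(2) = 2, d(3) = 2, d(4) = 3, d(5) = 2, d(6) = 4, d(7) = 2, d(8) = 4, d(9) = 3, d(10) = 4, d(11) = 2, d(12) = 6, d(13) = 2, d(14) = 4, d(15) = 4, d(16) = 5, d(17) = 2, d(18) = 6, d(19) = 2, d(20) = 6, d(21) = 4, d(22) = 4, d(23) = 2. Summing all 23 values: 76. (Dirichlet's divisor formula: Σ_{n ≤ x} d(n) = x ln(x) + (2γ − 1) x + O(√x). For x = 23, the asymptotic estimate is ≈ 75.67.)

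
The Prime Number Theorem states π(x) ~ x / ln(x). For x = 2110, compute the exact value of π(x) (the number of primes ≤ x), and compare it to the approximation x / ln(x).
π(2110) = 317;  x/ln(x) ≈ 275.66;  relative error ≈ 13.04%.

Directly count primes up to 2110: π(2110) = 317. The PNT approximation gives 2110/ln(2110) ≈ 2110/7.65444 ≈ 275.66. Relative error (π(x) − x/ln(x)) / π(x) ≈ 13.04%; the approximation is known to undercount slightly (Li(x) is a better estimate).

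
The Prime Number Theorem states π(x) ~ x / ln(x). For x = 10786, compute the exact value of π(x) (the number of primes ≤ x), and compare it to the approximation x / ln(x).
π(10786) = 1313;  x/ln(x) ≈ 1161.53;  relative error ≈ 11.54%.

Directly count primes up to 10786: π(10786) = 1313. The PNT approximation gives 10786/ln(10786) ≈ 10786/9.28600 ≈ 1161.53. Relative error (π(x) − x/ln(x)) / π(x) ≈ 11.54%; the approximation is known to undercount slightly (Li(x) is a better estimate).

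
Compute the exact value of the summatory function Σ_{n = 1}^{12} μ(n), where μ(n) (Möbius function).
Σ_{n ≤ 12} μ(n) = -2

Compute μ(n) for each 1 ≤ n ≤ 12: μ(1) = 1, μ(2) = -1, μ(3) = -1, μ(4) = 0, μ(5) = -1, μ(6) = 1, μ(7) = -1, μ(8) = 0, μ(9) = 0, μ(10) = 1, μ(11) = -1, μ(12) = 0. Summing all 12 values: -2. (Mertens function M(x) = Σ_{n ≤ x} μ(n); on average M(x) should be small (PNT ⟺ M(x) = o(x)).)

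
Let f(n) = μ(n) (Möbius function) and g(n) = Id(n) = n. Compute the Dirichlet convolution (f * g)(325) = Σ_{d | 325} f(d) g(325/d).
(μ * Id)(325) = 240

Divisors of 325: [1, 5, 13, 25, 65, 325]. For each d | 325:
  d = 1: μ(1) · Id(325/1) = 1 · 325 = 325
  d = 5: μ(5) · Id(325/5) = -1 · 65 = -65
  d = 13: μ(13) · Id(325/13) = -1 · 25 = -25
  d = 25: μ(25) · Id(325/25) = 0 · 13 = 0
  d = 65: μ(65) · Id(325/65) = 1 · 5 = 5
  d = 325: μ(325) · Id(325/325) = 0 · 1 = 0
Summing: (μ * Id)(325) = 325 + -65 + -25 + 0 + 5 + 0 = 240.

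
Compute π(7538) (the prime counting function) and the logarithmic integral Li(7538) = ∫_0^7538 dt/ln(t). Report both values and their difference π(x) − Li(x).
π(7538) = 955;  Li(7538) ≈ 974.84;  π(x) − Li(x) ≈ -19.84.

Direct count of primes ≤ 7538 gives π(7538) = 955. Numerical evaluation of the logarithmic integral gives Li(7538) ≈ 974.84. The difference π(x) − Li(x) ≈ -19.84 is typically negative for small/moderate x (Li(x) overestimates), though Littlewood's theorem shows this sign changes infinitely often.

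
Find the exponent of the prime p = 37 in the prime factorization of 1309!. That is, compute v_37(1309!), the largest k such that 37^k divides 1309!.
v_37(1309!) = 35

Legendre's formula: v_p(n!) = Σ_{k ≥ 1} ⌊n / p^k⌋. For p = 37, n = 1309, the terms are:
  ⌊1309/37^1⌋ = ⌊1309/37⌋ = 35
(the next term ⌊1309/37^2⌋ = 0, terminating the sum). Summing: v_37(1309!) = 35 = 35.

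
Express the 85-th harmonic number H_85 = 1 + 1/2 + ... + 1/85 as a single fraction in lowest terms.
H_85 = 3689819414629973415931738804725211919/734184632222154704090370027645633600

Direct summation: H_85 = 1 + 1/2 + ... + 1/85. The least common denominator is lcm(1, ..., 85) = 8076030954443701744994070304101969600; over this denominator the numerator is 8076030954443701744994070304101969600 + 4038015477221850872497035152050984800 + 2692010318147900581664690101367323200 + 2019007738610925436248517576025492400 + 1615206190888740348998814060820393920 + 1346005159073950290832345050683661600 + 1153718707777671677856295757728852800 + 1009503869305462718124258788012746200 + 897336772715966860554896700455774400 + 807603095444370174499407030410196960 + 734184632222154704090370027645633600 + 673002579536975145416172525341830800 + 621233150341823211153390023392459200 + 576859353888835838928147878864426400 + 538402063629580116332938020273464640 + 504751934652731359062129394006373100 + 475060644379041279117298253182468800 + 448668386357983430277448350227887200 + 425054260760194828683898437057998400 + 403801547722185087249703515205098480 + 384572902592557225952098585909617600 + 367092316111077352045185013822816800 + 351131780627987032391046534960955200 + 336501289768487572708086262670915400 + 323041238177748069799762812164078784 + 310616575170911605576695011696229600 + 299112257571988953518298900151924800 + 288429676944417919464073939432213200 + 278483826015300060172209320831102400 + 269201031814790058166469010136732320 + 260517127562700056290131300132321600 + 252375967326365679531064697003186550 + 244728210740718234696790009215211200 + 237530322189520639558649126591234400 + 230743741555534335571259151545770560 + 224334193178991715138724175113943600 + 218271106876856803918758656867620800 + 212527130380097414341949218528999200 + 207077716780607737051130007797486400 + 201900773861092543624851757602549240 + 196976364742529310853513909856145600 + 192286451296278612976049292954808800 + 187814673359155854534745821025627200 + 183546158055538676022592506911408400 + 179467354543193372110979340091154880 + 175565890313993516195523267480477600 + 171830445839227696702001495831956800 + 168250644884243786354043131335457700 + 164816958253953096836613679675550400 + 161520619088874034899881406082039392 + 158353548126347093039099417727489600 + 155308287585455802788347505848114800 + 152377942536673617830076798190603200 + 149556128785994476759149450075962400 + 146836926444430940818074005529126720 + 144214838472208959732036969716106600 + 141684753586731609561299479019332800 + 139241913007650030086104660415551200 + 136881880583791554999899496679694400 + 134600515907395029083234505068366160 + 132393950072847569590066726296753600 + 130258563781350028145065650066160800 + 128190967530852408650699528636539200 + 126187983663182839765532348501593275 + 124246630068364642230678004678491840 + 122364105370359117348395004607605600 + 120537775439458234999911497076148800 + 118765161094760319779324563295617200 + 117043926875995677463682178320318400 + 115371870777767167785629575772885280 + 113746914851319742887240426818337600 + 112167096589495857569362087556971800 + 110630561019776736232795483617835200 + 109135553438428401959379328433810400 + 107680412725916023266587604054692928 + 106263565190048707170974609264499600 + 104883518888879243441481432520804800 + 103538858390303868525565003898743200 + 102228239929667110696127472203822400 + 100950386930546271812425878801274620 + 99704085857329651172766300050641600 + 98488182371264655426756954928072800 + 97301577764381948734868316916891200 + 96143225648139306488024646477404400 + 95012128875808255823459650636493760 = 40588013560929707575249126851977331109, so H_85 = 40588013560929707575249126851977331109/8076030954443701744994070304101969600; reducing by gcd(40588013560929707575249126851977331109, 8076030954443701744994070304101969600) = 11 gives 3689819414629973415931738804725211919/734184632222154704090370027645633600 ≈ 5.02574. (The PNT-adjacent estimate ln(85) + γ ≈ 5.01987 matches within O(1/n).)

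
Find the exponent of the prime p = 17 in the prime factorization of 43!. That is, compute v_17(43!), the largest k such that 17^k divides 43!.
v_17(43!) = 2

Legendre's formula: v_p(n!) = Σ_{k ≥ 1} ⌊n / p^k⌋. For p = 17, n = 43, the terms are:
  ⌊43/17^1⌋ = ⌊43/17⌋ = 2
(the next term ⌊43/17^2⌋ = 0, terminating the sum). Summing: v_17(43!) = 2 = 2.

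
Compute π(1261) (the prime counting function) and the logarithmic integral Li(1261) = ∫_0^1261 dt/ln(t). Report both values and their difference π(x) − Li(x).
π(1261) = 205;  Li(1261) ≈ 214.75;  π(x) − Li(x) ≈ -9.75.

Direct count of primes ≤ 1261 gives π(1261) = 205. Numerical evaluation of the logarithmic integral gives Li(1261) ≈ 214.75. The difference π(x) − Li(x) ≈ -9.75 is typically negative for small/moderate x (Li(x) overestimates), though Littlewood's theorem shows this sign changes infinitely often.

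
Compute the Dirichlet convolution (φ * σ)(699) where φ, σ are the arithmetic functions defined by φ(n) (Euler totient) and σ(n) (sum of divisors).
(φ * σ)(699) = 2796

Divisors of 699: [1, 3, 233, 699]. For each d | 699:
  d = 1: φ(1) · σ(699/1) = 1 · 936 = 936
  d = 3: φ(3) · σ(699/3) = 2 · 234 = 468
  d = 233: φ(233) · σ(699/233) = 232 · 4 = 928
  d = 699: φ(699) · σ(699/699) = 464 · 1 = 464
Summing: (φ * σ)(699) = 936 + 468 + 928 + 464 = 2796.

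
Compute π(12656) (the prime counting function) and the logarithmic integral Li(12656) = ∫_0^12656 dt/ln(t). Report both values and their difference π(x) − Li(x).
π(12656) = 1512;  Li(12656) ≈ 1530.74;  π(x) − Li(x) ≈ -18.74.

Direct count of primes ≤ 12656 gives π(12656) = 1512. Numerical evaluation of the logarithmic integral gives Li(12656) ≈ 1530.74. The difference π(x) − Li(x) ≈ -18.74 is typically negative for small/moderate x (Li(x) overestimates), though Littlewood's theorem shows this sign changes infinitely often.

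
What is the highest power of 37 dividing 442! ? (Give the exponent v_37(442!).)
v_37(442!) = 11

Legendre's formula: v_p(n!) = Σ_{k ≥ 1} ⌊n / p^k⌋. For p = 37, n = 442, the terms are:
  ⌊442/37^1⌋ = ⌊442/37⌋ = 11
(the next term ⌊442/37^2⌋ = 0, terminating the sum). Summing: v_37(442!) = 11 = 11.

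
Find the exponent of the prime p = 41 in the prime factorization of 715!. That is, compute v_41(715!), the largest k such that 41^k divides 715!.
v_41(715!) = 17

Legendre's formula: v_p(n!) = Σ_{k ≥ 1} ⌊n / p^k⌋. For p = 41, n = 715, the terms are:
  ⌊715/41^1⌋ = ⌊715/41⌋ = 17
(the next term ⌊715/41^2⌋ = 0, terminating the sum). Summing: v_41(715!) = 17 = 17.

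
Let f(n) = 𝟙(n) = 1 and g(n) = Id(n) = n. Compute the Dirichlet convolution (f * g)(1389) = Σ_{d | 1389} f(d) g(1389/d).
(𝟙 * Id)(1389) = 1856

Divisors of 1389: [1, 3, 463, 1389]. For each d | 1389:
  d = 1: 𝟙(1) · Id(1389/1) = 1 · 1389 = 1389
  d = 3: 𝟙(3) · Id(1389/3) = 1 · 463 = 463
  d = 463: 𝟙(463) · Id(1389/463) = 1 · 3 = 3
  d = 1389: 𝟙(1389) · Id(1389/1389) = 1 · 1 = 1
Summing: (𝟙 * Id)(1389) = 1389 + 463 + 3 + 1 = 1856.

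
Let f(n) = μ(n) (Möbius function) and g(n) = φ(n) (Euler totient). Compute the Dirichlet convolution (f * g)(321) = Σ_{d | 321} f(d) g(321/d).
(μ * φ)(321) = 105

Divisors of 321: [1, 3, 107, 321]. For each d | 321:
  d = 1: μ(1) · φ(321/1) = 1 · 212 = 212
  d = 3: μ(3) · φ(321/3) = -1 · 106 = -106
  d = 107: μ(107) · φ(321/107) = -1 · 2 = -2
  d = 321: μ(321) · φ(321/321) = 1 · 1 = 1
Summing: (μ * φ)(321) = 212 + -106 + -2 + 1 = 105.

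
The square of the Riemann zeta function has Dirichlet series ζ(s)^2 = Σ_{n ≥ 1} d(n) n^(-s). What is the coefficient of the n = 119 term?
d(119) = 4

ζ(s)^2 = (Σ 1/m^s)(Σ 1/k^s). The coefficient of 1/n^s in the product is the number of ordered pairs (m, k) with mk = n, which equals d(n). For n = 119, divisors are [1, 7, 17, 119], so d(119) = 4.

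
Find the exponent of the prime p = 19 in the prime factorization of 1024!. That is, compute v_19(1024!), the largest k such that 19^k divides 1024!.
v_19(1024!) = 55

Legendre's formula: v_p(n!) = Σ_{k ≥ 1} ⌊n / p^k⌋. For p = 19, n = 1024, the terms are:
  ⌊1024/19^1⌋ = ⌊1024/19⌋ = 53
  ⌊1024/19^2⌋ = ⌊1024/361⌋ = 2
(the next term ⌊1024/19^3⌋ = 0, terminating the sum). Summing: v_19(1024!) = 53 + 2 = 55.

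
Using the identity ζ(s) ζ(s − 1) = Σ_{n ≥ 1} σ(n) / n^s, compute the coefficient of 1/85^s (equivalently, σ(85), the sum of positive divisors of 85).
σ(85) = 108

In the product (Σ m^0/m^s)(Σ k / k^s) = Σ (Σ_{d | n} d) / n^s, the coefficient of 1/n^s is σ(n) = Σ_{d | n} d. For n = 85, divisors are [1, 5, 17, 85]; summing: σ(85) = 108.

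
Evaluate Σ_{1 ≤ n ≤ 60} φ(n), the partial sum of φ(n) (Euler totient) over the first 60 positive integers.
Σ_{n ≤ 60} φ(n) = 1102

Compute φ(n) for each 1 ≤ n ≤ 60: φ(1) = 1, φ(2) = 1, φ(3) = 2, φ(4) = 2, φ(5) = 4, φ(6) = 2, φ(7) = 6, φ(8) = 4, φ(9) = 6, φ(10) = 4, φ(11) = 10, φ(12) = 4, φ(13) = 12, φ(14) = 6, φ(15) = 8, φ(16) = 8, φ(17) = 16, φ(18) = 6, φ(19) = 18, φ(20) = 8, φ(21) = 12, φ(22) = 10, φ(23) = 22, φ(24) = 8, φ(25) = 20, φ(26) = 12, φ(27) = 18, φ(28) = 12, φ(29) = 28, φ(30) = 8, φ(31) = 30, φ(32) = 16, φ(33) = 20, φ(34) = 16, φ(35) = 24, φ(36) = 12, φ(37) = 36, φ(38) = 18, φ(39) = 24, φ(40) = 16, φ(41) = 40, φ(42) = 12, φ(43) = 42, φ(44) = 20, φ(45) = 24, φ(46) = 22, φ(47) = 46, φ(48) = 16, φ(49) = 42, φ(50) = 20, φ(51) = 32, φ(52) = 24, φ(53) = 52, φ(54) = 18, φ(55) = 40, φ(56) = 24, φ(57) = 36, φ(58) = 28, φ(59) = 58, φ(60) = 16. Summing all 60 values: 1102. (Average order: Σ_{n ≤ x} φ(n) ~ (3/π²) x². For x = 60, (3/π²)·60² ≈ 1094.27.)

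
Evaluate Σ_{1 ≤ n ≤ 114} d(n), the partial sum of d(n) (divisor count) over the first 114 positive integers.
Σ_{n ≤ 114} d(n) = 562

Compute d(n) for each 1 ≤ n ≤ 114: d(1) = 1, d(2) = 2, d(3) = 2, d(4) = 3, d(5) = 2, d(6) = 4, d(7) = 2, d(8) = 4, d(9) = 3, d(10) = 4, d(11) = 2, d(12) = 6, d(13) = 2, d(14) = 4, d(15) = 4, d(16) = 5, d(17) = 2, d(18) = 6, d(19) = 2, d(20) = 6, d(21) = 4, d(22) = 4, d(23) = 2, d(24) = 8, d(25) = 3, d(26) = 4, d(27) = 4, d(28) = 6, d(29) = 2, d(30) = 8, d(31) = 2, d(32) = 6, d(33) = 4, d(34) = 4, d(35) = 4, d(36) = 9, d(37) = 2, d(38) = 4, d(39) = 4, d(40) = 8, d(41) = 2, d(42) = 8, d(43) = 2, d(44) = 6, d(45) = 6, d(46) = 4, d(47) = 2, d(48) = 10, d(49) = 3, d(50) = 6, d(51) = 4, d(52) = 6, d(53) = 2, d(54) = 8, d(55) = 4, d(56) = 8, d(57) = 4, d(58) = 4, d(59) = 2, d(60) = 12, d(61) = 2, d(62) = 4, d(63) = 6, d(64) = 7, d(65) = 4, d(66) = 8, d(67) = 2, d(68) = 6, d(69) = 4, d(70) = 8, d(71) = 2, d(72) = 12, d(73) = 2, d(74) = 4, d(75) = 6, d(76) = 6, d(77) = 4, d(78) = 8, d(79) = 2, d(80) = 10, d(81) = 5, d(82) = 4, d(83) = 2, d(84) = 12, d(85) = 4, d(86) = 4, d(87) = 4, d(88) = 8, d(89) = 2, d(90) = 12, d(91) = 4, d(92) = 6, d(93) = 4, d(94) = 4, d(95) = 4, d(96) = 12, d(97) = 2, d(98) = 6, d(99) = 6, d(100) = 9, d(101) = 2, d(102) = 8, d(103) = 2, d(104) = 8, d(105) = 8, d(106) = 4, d(107) = 2, d(108) = 12, d(109) = 2, d(110) = 8, d(111) = 4, d(112) = 10, d(113) = 2, d(114) = 8. Summing all 114 values: 562. (Dirichlet's divisor formula: Σ_{n ≤ x} d(n) = x ln(x) + (2γ − 1) x + O(√x). For x = 114, the asymptotic estimate is ≈ 557.53.)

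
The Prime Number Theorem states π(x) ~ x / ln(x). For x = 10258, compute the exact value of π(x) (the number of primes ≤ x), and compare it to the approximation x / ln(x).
π(10258) = 1257;  x/ln(x) ≈ 1110.68;  relative error ≈ 11.64%.

Directly count primes up to 10258: π(10258) = 1257. The PNT approximation gives 10258/ln(10258) ≈ 10258/9.23581 ≈ 1110.68. Relative error (π(x) − x/ln(x)) / π(x) ≈ 11.64%; the approximation is known to undercount slightly (Li(x) is a better estimate).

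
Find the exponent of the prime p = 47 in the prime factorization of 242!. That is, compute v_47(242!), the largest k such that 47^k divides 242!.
v_47(242!) = 5

Legendre's formula: v_p(n!) = Σ_{k ≥ 1} ⌊n / p^k⌋. For p = 47, n = 242, the terms are:
  ⌊242/47^1⌋ = ⌊242/47⌋ = 5
(the next term ⌊242/47^2⌋ = 0, terminating the sum). Summing: v_47(242!) = 5 = 5.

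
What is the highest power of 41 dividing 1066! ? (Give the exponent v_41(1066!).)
v_41(1066!) = 26

Legendre's formula: v_p(n!) = Σ_{k ≥ 1} ⌊n / p^k⌋. For p = 41, n = 1066, the terms are:
  ⌊1066/41^1⌋ = ⌊1066/41⌋ = 26
(the next term ⌊1066/41^2⌋ = 0, terminating the sum). Summing: v_41(1066!) = 26 = 26.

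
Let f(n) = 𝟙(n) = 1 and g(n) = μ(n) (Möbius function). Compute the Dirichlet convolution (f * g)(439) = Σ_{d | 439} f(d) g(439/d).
(𝟙 * μ)(439) = 0

Divisors of 439: [1, 439]. For each d | 439:
  d = 1: 𝟙(1) · μ(439/1) = 1 · -1 = -1
  d = 439: 𝟙(439) · μ(439/439) = 1 · 1 = 1
Summing: (𝟙 * μ)(439) = -1 + 1 = 0.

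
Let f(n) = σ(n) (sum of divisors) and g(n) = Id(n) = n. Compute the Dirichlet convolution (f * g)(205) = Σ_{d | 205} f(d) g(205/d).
(σ * Id)(205) = 913

Divisors of 205: [1, 5, 41, 205]. For each d | 205:
  d = 1: σ(1) · Id(205/1) = 1 · 205 = 205
  d = 5: σ(5) · Id(205/5) = 6 · 41 = 246
  d = 41: σ(41) · Id(205/41) = 42 · 5 = 210
  d = 205: σ(205) · Id(205/205) = 252 · 1 = 252
Summing: (σ * Id)(205) = 205 + 246 + 210 + 252 = 913.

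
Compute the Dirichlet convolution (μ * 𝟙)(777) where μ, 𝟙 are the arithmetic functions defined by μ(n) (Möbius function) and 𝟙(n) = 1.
(μ * 𝟙)(777) = 0

Divisors of 777: [1, 3, 7, 21, 37, 111, 259, 777]. For each d | 777:
  d = 1: μ(1) · 𝟙(777/1) = 1 · 1 = 1
  d = 3: μ(3) · 𝟙(777/3) = -1 · 1 = -1
  d = 7: μ(7) · 𝟙(777/7) = -1 · 1 = -1
  d = 21: μ(21) · 𝟙(777/21) = 1 · 1 = 1
  d = 37: μ(37) · 𝟙(777/37) = -1 · 1 = -1
  d = 111: μ(111) · 𝟙(777/111) = 1 · 1 = 1
  d = 259: μ(259) · 𝟙(777/259) = 1 · 1 = 1
  d = 777: μ(777) · 𝟙(777/777) = -1 · 1 = -1
Summing: (μ * 𝟙)(777) = 1 + -1 + -1 + 1 + -1 + 1 + 1 + -1 = 0.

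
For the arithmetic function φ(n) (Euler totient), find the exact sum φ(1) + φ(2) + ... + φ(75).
Σ_{n ≤ 75} φ(n) = 1736

Compute φ(n) for each 1 ≤ n ≤ 75: φ(1) = 1, φ(2) = 1, φ(3) = 2, φ(4) = 2, φ(5) = 4, φ(6) = 2, φ(7) = 6, φ(8) = 4, φ(9) = 6, φ(10) = 4, φ(11) = 10, φ(12) = 4, φ(13) = 12, φ(14) = 6, φ(15) = 8, φ(16) = 8, φ(17) = 16, φ(18) = 6, φ(19) = 18, φ(20) = 8, φ(21) = 12, φ(22) = 10, φ(23) = 22, φ(24) = 8, φ(25) = 20, φ(26) = 12, φ(27) = 18, φ(28) = 12, φ(29) = 28, φ(30) = 8, φ(31) = 30, φ(32) = 16, φ(33) = 20, φ(34) = 16, φ(35) = 24, φ(36) = 12, φ(37) = 36, φ(38) = 18, φ(39) = 24, φ(40) = 16, φ(41) = 40, φ(42) = 12, φ(43) = 42, φ(44) = 20, φ(45) = 24, φ(46) = 22, φ(47) = 46, φ(48) = 16, φ(49) = 42, φ(50) = 20, φ(51) = 32, φ(52) = 24, φ(53) = 52, φ(54) = 18, φ(55) = 40, φ(56) = 24, φ(57) = 36, φ(58) = 28, φ(59) = 58, φ(60) = 16, φ(61) = 60, φ(62) = 30, φ(63) = 36, φ(64) = 32, φ(65) = 48, φ(66) = 20, φ(67) = 66, φ(68) = 32, φ(69) = 44, φ(70) = 24, φ(71) = 70, φ(72) = 24, φ(73) = 72, φ(74) = 36, φ(75) = 40. Summing all 75 values: 1736. (Average order: Σ_{n ≤ x} φ(n) ~ (3/π²) x². For x = 75, (3/π²)·75² ≈ 1709.79.)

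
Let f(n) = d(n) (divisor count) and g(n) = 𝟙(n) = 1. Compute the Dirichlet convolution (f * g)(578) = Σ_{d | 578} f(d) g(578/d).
(d * 𝟙)(578) = 18

Divisors of 578: [1, 2, 17, 34, 289, 578]. For each d | 578:
  d = 1: d(1) · 𝟙(578/1) = 1 · 1 = 1
  d = 2: d(2) · 𝟙(578/2) = 2 · 1 = 2
  d = 17: d(17) · 𝟙(578/17) = 2 · 1 = 2
  d = 34: d(34) · 𝟙(578/34) = 4 · 1 = 4
  d = 289: d(289) · 𝟙(578/289) = 3 · 1 = 3
  d = 578: d(578) · 𝟙(578/578) = 6 · 1 = 6
Summing: (d * 𝟙)(578) = 1 + 2 + 2 + 4 + 3 + 6 = 18.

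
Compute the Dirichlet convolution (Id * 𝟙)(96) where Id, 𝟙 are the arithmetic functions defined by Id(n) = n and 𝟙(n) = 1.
(Id * 𝟙)(96) = 252

Divisors of 96: [1, 2, 3, 4, 6, 8, 12, 16, 24, 32, 48, 96]. For each d | 96:
  d = 1: Id(1) · 𝟙(96/1) = 1 · 1 = 1
  d = 2: Id(2) · 𝟙(96/2) = 2 · 1 = 2
  d = 3: Id(3) · 𝟙(96/3) = 3 · 1 = 3
  d = 4: Id(4) · 𝟙(96/4) = 4 · 1 = 4
  d = 6: Id(6) · 𝟙(96/6) = 6 · 1 = 6
  d = 8: Id(8) · 𝟙(96/8) = 8 · 1 = 8
  d = 12: Id(12) · 𝟙(96/12) = 12 · 1 = 12
  d = 16: Id(16) · 𝟙(96/16) = 16 · 1 = 16
  d = 24: Id(24) · 𝟙(96/24) = 24 · 1 = 24
  d = 32: Id(32) · 𝟙(96/32) = 32 · 1 = 32
  d = 48: Id(48) · 𝟙(96/48) = 48 · 1 = 48
  d = 96: Id(96) · 𝟙(96/96) = 96 · 1 = 96
Summing: (Id * 𝟙)(96) = 1 + 2 + 3 + 4 + 6 + 8 + 12 + 16 + 24 + 32 + 48 + 96 = 252.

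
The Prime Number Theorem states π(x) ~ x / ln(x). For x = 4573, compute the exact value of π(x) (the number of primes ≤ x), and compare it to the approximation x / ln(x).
π(4573) = 619;  x/ln(x) ≈ 542.60;  relative error ≈ 12.34%.

Directly count primes up to 4573: π(4573) = 619. The PNT approximation gives 4573/ln(4573) ≈ 4573/8.42792 ≈ 542.60. Relative error (π(x) − x/ln(x)) / π(x) ≈ 12.34%; the approximation is known to undercount slightly (Li(x) is a better estimate).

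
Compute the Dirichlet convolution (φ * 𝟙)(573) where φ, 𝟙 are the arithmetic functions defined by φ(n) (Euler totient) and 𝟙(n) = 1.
(φ * 𝟙)(573) = 573

Divisors of 573: [1, 3, 191, 573]. For each d | 573:
  d = 1: φ(1) · 𝟙(573/1) = 1 · 1 = 1
  d = 3: φ(3) · 𝟙(573/3) = 2 · 1 = 2
  d = 191: φ(191) · 𝟙(573/191) = 190 · 1 = 190
  d = 573: φ(573) · 𝟙(573/573) = 380 · 1 = 380
Summing: (φ * 𝟙)(573) = 1 + 2 + 190 + 380 = 573.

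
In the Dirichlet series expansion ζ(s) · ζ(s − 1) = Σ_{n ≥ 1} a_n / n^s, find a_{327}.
σ(327) = 440

In the product (Σ m^0/m^s)(Σ k / k^s) = Σ (Σ_{d | n} d) / n^s, the coefficient of 1/n^s is σ(n) = Σ_{d | n} d. For n = 327, divisors are [1, 3, 109, 327]; summing: σ(327) = 440.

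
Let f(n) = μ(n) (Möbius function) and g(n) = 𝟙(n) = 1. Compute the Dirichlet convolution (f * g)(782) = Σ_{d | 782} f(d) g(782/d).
(μ * 𝟙)(782) = 0

Divisors of 782: [1, 2, 17, 23, 34, 46, 391, 782]. For each d | 782:
  d = 1: μ(1) · 𝟙(782/1) = 1 · 1 = 1
  d = 2: μ(2) · 𝟙(782/2) = -1 · 1 = -1
  d = 17: μ(17) · 𝟙(782/17) = -1 · 1 = -1
  d = 23: μ(23) · 𝟙(782/23) = -1 · 1 = -1
  d = 34: μ(34) · 𝟙(782/34) = 1 · 1 = 1
  d = 46: μ(46) · 𝟙(782/46) = 1 · 1 = 1
  d = 391: μ(391) · 𝟙(782/391) = 1 · 1 = 1
  d = 782: μ(782) · 𝟙(782/782) = -1 · 1 = -1
Summing: (μ * 𝟙)(782) = 1 + -1 + -1 + -1 + 1 + 1 + 1 + -1 = 0.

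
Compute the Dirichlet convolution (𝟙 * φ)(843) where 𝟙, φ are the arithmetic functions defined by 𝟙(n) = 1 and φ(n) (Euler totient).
(𝟙 * φ)(843) = 843

Divisors of 843: [1, 3, 281, 843]. For each d | 843:
  d = 1: 𝟙(1) · φ(843/1) = 1 · 560 = 560
  d = 3: 𝟙(3) · φ(843/3) = 1 · 280 = 280
  d = 281: 𝟙(281) · φ(843/281) = 1 · 2 = 2
  d = 843: 𝟙(843) · φ(843/843) = 1 · 1 = 1
Summing: (𝟙 * φ)(843) = 560 + 280 + 2 + 1 = 843.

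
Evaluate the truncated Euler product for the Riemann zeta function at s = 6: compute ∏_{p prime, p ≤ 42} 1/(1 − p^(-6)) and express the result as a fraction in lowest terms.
∏ = 2443380210471738371061235001635487784786465943261975036855/2401726912683588750411628962956143030539652897300291780608

The primes p ≤ 42 are [2, 3, 5, 7, 11, 13, 17, 19, 23, 29, 31, 37, 41]. For each prime, (1 − 1/p^6)^(-1) = p^6 / (p^6 − 1). The product is (1 − 1/2^6)^(-1), (1 − 1/3^6)^(-1), (1 − 1/5^6)^(-1), (1 − 1/7^6)^(-1), (1 − 1/11^6)^(-1), (1 − 1/13^6)^(-1), (1 − 1/17^6)^(-1), (1 − 1/19^6)^(-1), (1 − 1/23^6)^(-1), (1 − 1/29^6)^(-1), (1 − 1/31^6)^(-1), (1 − 1/37^6)^(-1), (1 − 1/41^6)^(-1) = ∏ p^6 / (p^6 − 1) = 2443380210471738371061235001635487784786465943261975036855/2401726912683588750411628962956143030539652897300291780608.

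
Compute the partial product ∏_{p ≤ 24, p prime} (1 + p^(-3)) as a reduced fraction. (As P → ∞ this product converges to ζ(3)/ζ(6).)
∏ = 16117288424681472/13642976755448975

The primes p ≤ 24 are [2, 3, 5, 7, 11, 13, 17, 19, 23]. For each, (1 + 1/p^3) = (p^3 + 1)/p^3. Multiplying these fractions over p ∈ [2, 3, 5, 7, 11, 13, 17, 19, 23] gives 16117288424681472/13642976755448975. (In the limit P → ∞ this tends to ζ(3)/ζ(6).)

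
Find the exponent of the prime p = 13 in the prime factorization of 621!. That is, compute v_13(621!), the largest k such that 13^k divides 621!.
v_13(621!) = 50

Legendre's formula: v_p(n!) = Σ_{k ≥ 1} ⌊n / p^k⌋. For p = 13, n = 621, the terms are:
  ⌊621/13^1⌋ = ⌊621/13⌋ = 47
  ⌊621/13^2⌋ = ⌊621/169⌋ = 3
(the next term ⌊621/13^3⌋ = 0, terminating the sum). Summing: v_13(621!) = 47 + 3 = 50.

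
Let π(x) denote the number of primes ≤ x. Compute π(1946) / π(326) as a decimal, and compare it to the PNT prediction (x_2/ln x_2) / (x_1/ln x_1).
π(1946)/π(326) = 295/66 ≈ 4.4697;  PNT prediction ≈ 4.5611.

π(326) = 66 and π(1946) = 295, so π(1946)/π(326) ≈ 4.4697. The PNT-predicted ratio is (1946/ln(1946)) / (326/ln(326)) ≈ 4.5611. The two agree to within a few percent, as expected.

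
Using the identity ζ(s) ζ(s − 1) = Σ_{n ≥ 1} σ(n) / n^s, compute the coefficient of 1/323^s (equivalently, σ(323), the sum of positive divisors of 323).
σ(323) = 360

In the product (Σ m^0/m^s)(Σ k / k^s) = Σ (Σ_{d | n} d) / n^s, the coefficient of 1/n^s is σ(n) = Σ_{d | n} d. For n = 323, divisors are [1, 17, 19, 323]; summing: σ(323) = 360.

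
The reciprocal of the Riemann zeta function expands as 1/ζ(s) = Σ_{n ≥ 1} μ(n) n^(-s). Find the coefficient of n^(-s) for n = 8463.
μ(8463) = 1

Factor n = 8463 = 3 · 7 · 13 · 31. μ(n) = 0 if any exponent ≥ 2 (not squarefree); otherwise μ(n) = (−1)^{ω(n)} where ω(n) is the number of distinct prime factors. Applying: μ(8463) = 1.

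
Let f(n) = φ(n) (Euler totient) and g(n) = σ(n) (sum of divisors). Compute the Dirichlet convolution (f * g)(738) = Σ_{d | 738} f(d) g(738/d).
(φ * σ)(738) = 8856

Divisors of 738: [1, 2, 3, 6, 9, 18, 41, 82, 123, 246, 369, 738]. For each d | 738:
  d = 1: φ(1) · σ(738/1) = 1 · 1638 = 1638
  d = 2: φ(2) · σ(738/2) = 1 · 546 = 546
  d = 3: φ(3) · σ(738/3) = 2 · 504 = 1008
  d = 6: φ(6) · σ(738/6) = 2 · 168 = 336
  d = 9: φ(9) · σ(738/9) = 6 · 126 = 756
  d = 18: φ(18) · σ(738/18) = 6 · 42 = 252
  d = 41: φ(41) · σ(738/41) = 40 · 39 = 1560
  d = 82: φ(82) · σ(738/82) = 40 · 13 = 520
  d = 123: φ(123) · σ(738/123) = 80 · 12 = 960
  d = 246: φ(246) · σ(738/246) = 80 · 4 = 320
  d = 369: φ(369) · σ(738/369) = 240 · 3 = 720
  d = 738: φ(738) · σ(738/738) = 240 · 1 = 240
Summing: (φ * σ)(738) = 1638 + 546 + 1008 + 336 + 756 + 252 + 1560 + 520 + 960 + 320 + 720 + 240 = 8856.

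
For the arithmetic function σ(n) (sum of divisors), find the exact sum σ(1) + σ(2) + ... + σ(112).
Σ_{n ≤ 112} σ(n) = 10399

Compute σ(n) for each 1 ≤ n ≤ 112: σ(1) = 1, σ(2) = 3, σ(3) = 4, σ(4) = 7, σ(5) = 6, σ(6) = 12, σ(7) = 8, σ(8) = 15, σ(9) = 13, σ(10) = 18, σ(11) = 12, σ(12) = 28, σ(13) = 14, σ(14) = 24, σ(15) = 24, σ(16) = 31, σ(17) = 18, σ(18) = 39, σ(19) = 20, σ(20) = 42, σ(21) = 32, σ(22) = 36, σ(23) = 24, σ(24) = 60, σ(25) = 31, σ(26) = 42, σ(27) = 40, σ(28) = 56, σ(29) = 30, σ(30) = 72, σ(31) = 32, σ(32) = 63, σ(33) = 48, σ(34) = 54, σ(35) = 48, σ(36) = 91, σ(37) = 38, σ(38) = 60, σ(39) = 56, σ(40) = 90, σ(41) = 42, σ(42) = 96, σ(43) = 44, σ(44) = 84, σ(45) = 78, σ(46) = 72, σ(47) = 48, σ(48) = 124, σ(49) = 57, σ(50) = 93, σ(51) = 72, σ(52) = 98, σ(53) = 54, σ(54) = 120, σ(55) = 72, σ(56) = 120, σ(57) = 80, σ(58) = 90, σ(59) = 60, σ(60) = 168, σ(61) = 62, σ(62) = 96, σ(63) = 104, σ(64) = 127, σ(65) = 84, σ(66) = 144, σ(67) = 68, σ(68) = 126, σ(69) = 96, σ(70) = 144, σ(71) = 72, σ(72) = 195, σ(73) = 74, σ(74) = 114, σ(75) = 124, σ(76) = 140, σ(77) = 96, σ(78) = 168, σ(79) = 80, σ(80) = 186, σ(81) = 121, σ(82) = 126, σ(83) = 84, σ(84) = 224, σ(85) = 108, σ(86) = 132, σ(87) = 120, σ(88) = 180, σ(89) = 90, σ(90) = 234, σ(91) = 112, σ(92) = 168, σ(93) = 128, σ(94) = 144, σ(95) = 120, σ(96) = 252, σ(97) = 98, σ(98) = 171, σ(99) = 156, σ(100) = 217, σ(101) = 102, σ(102) = 216, σ(103) = 104, σ(104) = 210, σ(105) = 192, σ(106) = 162, σ(107) = 108, σ(108) = 280, σ(109) = 110, σ(110) = 216, σ(111) = 152, σ(112) = 248. Summing all 112 values: 10399. (Average order: Σ_{n ≤ x} σ(n) ~ (π²/12) x². For x = 112, (π²/12)·112² ≈ 10317.03.)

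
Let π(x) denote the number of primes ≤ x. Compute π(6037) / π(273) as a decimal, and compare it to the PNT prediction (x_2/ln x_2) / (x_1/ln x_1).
π(6037)/π(273) = 787/58 ≈ 13.5690;  PNT prediction ≈ 14.2488.

π(273) = 58 and π(6037) = 787, so π(6037)/π(273) ≈ 13.5690. The PNT-predicted ratio is (6037/ln(6037)) / (273/ln(273)) ≈ 14.2488. The two agree to within a few percent, as expected.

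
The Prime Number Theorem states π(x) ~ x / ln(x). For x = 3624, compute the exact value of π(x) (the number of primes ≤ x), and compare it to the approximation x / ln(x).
π(3624) = 507;  x/ln(x) ≈ 442.20;  relative error ≈ 12.78%.

Directly count primes up to 3624: π(3624) = 507. The PNT approximation gives 3624/ln(3624) ≈ 3624/8.19533 ≈ 442.20. Relative error (π(x) − x/ln(x)) / π(x) ≈ 12.78%; the approximation is known to undercount slightly (Li(x) is a better estimate).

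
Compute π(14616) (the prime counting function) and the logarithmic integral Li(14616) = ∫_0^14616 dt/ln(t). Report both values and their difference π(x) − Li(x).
π(14616) = 1710;  Li(14616) ≈ 1736.64;  π(x) − Li(x) ≈ -26.64.

Direct count of primes ≤ 14616 gives π(14616) = 1710. Numerical evaluation of the logarithmic integral gives Li(14616) ≈ 1736.64. The difference π(x) − Li(x) ≈ -26.64 is typically negative for small/moderate x (Li(x) overestimates), though Littlewood's theorem shows this sign changes infinitely often.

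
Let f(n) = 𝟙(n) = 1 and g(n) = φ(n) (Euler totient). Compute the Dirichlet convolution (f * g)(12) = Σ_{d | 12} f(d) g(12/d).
(𝟙 * φ)(12) = 12

Divisors of 12: [1, 2, 3, 4, 6, 12]. For each d | 12:
  d = 1: 𝟙(1) · φ(12/1) = 1 · 4 = 4
  d = 2: 𝟙(2) · φ(12/2) = 1 · 2 = 2
  d = 3: 𝟙(3) · φ(12/3) = 1 · 2 = 2
  d = 4: 𝟙(4) · φ(12/4) = 1 · 2 = 2
  d = 6: 𝟙(6) · φ(12/6) = 1 · 1 = 1
  d = 12: 𝟙(12) · φ(12/12) = 1 · 1 = 1
Summing: (𝟙 * φ)(12) = 4 + 2 + 2 + 2 + 1 + 1 = 12.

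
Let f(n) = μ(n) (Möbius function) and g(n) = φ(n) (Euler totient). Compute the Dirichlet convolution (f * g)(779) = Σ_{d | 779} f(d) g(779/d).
(μ * φ)(779) = 663

Divisors of 779: [1, 19, 41, 779]. For each d | 779:
  d = 1: μ(1) · φ(779/1) = 1 · 720 = 720
  d = 19: μ(19) · φ(779/19) = -1 · 40 = -40
  d = 41: μ(41) · φ(779/41) = -1 · 18 = -18
  d = 779: μ(779) · φ(779/779) = 1 · 1 = 1
Summing: (μ * φ)(779) = 720 + -40 + -18 + 1 = 663.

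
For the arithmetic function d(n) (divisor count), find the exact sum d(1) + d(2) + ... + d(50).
Σ_{n ≤ 50} d(n) = 207

Compute d(n) for each 1 ≤ n ≤ 50: d(1) = 1, d(2) = 2, d(3) = 2, d(4) = 3, d(5) = 2, d(6) = 4, d(7) = 2, d(8) = 4, d(9) = 3, d(10) = 4, d(11) = 2, d(12) = 6, d(13) = 2, d(14) = 4, d(15) = 4, d(16) = 5, d(17) = 2, d(18) = 6, d(19) = 2, d(20) = 6, d(21) = 4, d(22) = 4, d(23) = 2, d(24) = 8, d(25) = 3, d(26) = 4, d(27) = 4, d(28) = 6, d(29) = 2, d(30) = 8, d(31) = 2, d(32) = 6, d(33) = 4, d(34) = 4, d(35) = 4, d(36) = 9, d(37) = 2, d(38) = 4, d(39) = 4, d(40) = 8, d(41) = 2, d(42) = 8, d(43) = 2, d(44) = 6, d(45) = 6, d(46) = 4, d(47) = 2, d(48) = 10, d(49) = 3, d(50) = 6. Summing all 50 values: 207. (Dirichlet's divisor formula: Σ_{n ≤ x} d(n) = x ln(x) + (2γ − 1) x + O(√x). For x = 50, the asymptotic estimate is ≈ 203.32.)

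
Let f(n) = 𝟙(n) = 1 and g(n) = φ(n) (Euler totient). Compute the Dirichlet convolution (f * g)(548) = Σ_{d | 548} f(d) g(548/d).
(𝟙 * φ)(548) = 548

Divisors of 548: [1, 2, 4, 137, 274, 548]. For each d | 548:
  d = 1: 𝟙(1) · φ(548/1) = 1 · 272 = 272
  d = 2: 𝟙(2) · φ(548/2) = 1 · 136 = 136
  d = 4: 𝟙(4) · φ(548/4) = 1 · 136 = 136
  d = 137: 𝟙(137) · φ(548/137) = 1 · 2 = 2
  d = 274: 𝟙(274) · φ(548/274) = 1 · 1 = 1
  d = 548: 𝟙(548) · φ(548/548) = 1 · 1 = 1
Summing: (𝟙 * φ)(548) = 272 + 136 + 136 + 2 + 1 + 1 = 548.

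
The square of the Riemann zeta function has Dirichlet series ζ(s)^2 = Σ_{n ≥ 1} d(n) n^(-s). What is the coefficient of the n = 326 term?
d(326) = 4

ζ(s)^2 = (Σ 1/m^s)(Σ 1/k^s). The coefficient of 1/n^s in the product is the number of ordered pairs (m, k) with mk = n, which equals d(n). For n = 326, divisors are [1, 2, 163, 326], so d(326) = 4.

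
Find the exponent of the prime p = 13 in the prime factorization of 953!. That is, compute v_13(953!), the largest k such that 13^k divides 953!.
v_13(953!) = 78

Legendre's formula: v_p(n!) = Σ_{k ≥ 1} ⌊n / p^k⌋. For p = 13, n = 953, the terms are:
  ⌊953/13^1⌋ = ⌊953/13⌋ = 73
  ⌊953/13^2⌋ = ⌊953/169⌋ = 5
(the next term ⌊953/13^3⌋ = 0, terminating the sum). Summing: v_13(953!) = 73 + 5 = 78.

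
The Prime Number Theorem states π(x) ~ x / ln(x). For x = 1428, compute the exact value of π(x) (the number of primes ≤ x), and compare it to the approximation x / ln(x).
π(1428) = 225;  x/ln(x) ≈ 196.59;  relative error ≈ 12.63%.

Directly count primes up to 1428: π(1428) = 225. The PNT approximation gives 1428/ln(1428) ≈ 1428/7.26403 ≈ 196.59. Relative error (π(x) − x/ln(x)) / π(x) ≈ 12.63%; the approximation is known to undercount slightly (Li(x) is a better estimate).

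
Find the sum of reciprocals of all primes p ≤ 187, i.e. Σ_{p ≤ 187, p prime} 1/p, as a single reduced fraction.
Σ 1/p = 10408867916382550633331528920459565913027063402071390584941986323453055203/5397346292805549782720214077673687806275517530364350655459511599582614290

π(187) = 42, so the primes ≤ 187 are [2, 3, 5, 7, 11, 13, 17, 19, 23, 29, 31, 37, 41, 43, 47, 53, 59, 61, 67, 71, 73, 79, 83, 89, 97, 101, 103, 107, 109, 113, 127, 131, 137, 139, 149, 151, 157, 163, 167, 173, 179, 181]. Summing 1/p over these primes: 10408867916382550633331528920459565913027063402071390584941986323453055203/5397346292805549782720214077673687806275517530364350655459511599582614290 ≈ 1.9285. Mertens estimate ln ln(187) + 0.2615 ≈ 1.9161.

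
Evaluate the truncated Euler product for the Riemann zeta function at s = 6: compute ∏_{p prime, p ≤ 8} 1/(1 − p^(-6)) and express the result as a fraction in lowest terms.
∏ = 5359375/5268016

The primes p ≤ 8 are [2, 3, 5, 7]. For each prime, (1 − 1/p^6)^(-1) = p^6 / (p^6 − 1). The product is (1 − 1/2^6)^(-1), (1 − 1/3^6)^(-1), (1 − 1/5^6)^(-1), (1 − 1/7^6)^(-1) = ∏ p^6 / (p^6 − 1) = 5359375/5268016.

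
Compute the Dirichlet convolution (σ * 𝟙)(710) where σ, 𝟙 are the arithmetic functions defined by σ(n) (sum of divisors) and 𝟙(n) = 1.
(σ * 𝟙)(710) = 2044

Divisors of 710: [1, 2, 5, 10, 71, 142, 355, 710]. For each d | 710:
  d = 1: σ(1) · 𝟙(710/1) = 1 · 1 = 1
  d = 2: σ(2) · 𝟙(710/2) = 3 · 1 = 3
  d = 5: σ(5) · 𝟙(710/5) = 6 · 1 = 6
  d = 10: σ(10) · 𝟙(710/10) = 18 · 1 = 18
  d = 71: σ(71) · 𝟙(710/71) = 72 · 1 = 72
  d = 142: σ(142) · 𝟙(710/142) = 216 · 1 = 216
  d = 355: σ(355) · 𝟙(710/355) = 432 · 1 = 432
  d = 710: σ(710) · 𝟙(710/710) = 1296 · 1 = 1296
Summing: (σ * 𝟙)(710) = 1 + 3 + 6 + 18 + 72 + 216 + 432 + 1296 = 2044.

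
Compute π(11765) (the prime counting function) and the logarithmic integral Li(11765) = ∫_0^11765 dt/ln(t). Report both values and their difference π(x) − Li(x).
π(11765) = 1409;  Li(11765) ≈ 1436.05;  π(x) − Li(x) ≈ -27.05.

Direct count of primes ≤ 11765 gives π(11765) = 1409. Numerical evaluation of the logarithmic integral gives Li(11765) ≈ 1436.05. The difference π(x) − Li(x) ≈ -27.05 is typically negative for small/moderate x (Li(x) overestimates), though Littlewood's theorem shows this sign changes infinitely often.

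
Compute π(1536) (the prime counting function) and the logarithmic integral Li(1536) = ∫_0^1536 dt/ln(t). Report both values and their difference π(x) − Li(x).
π(1536) = 242;  Li(1536) ≈ 252.73;  π(x) − Li(x) ≈ -10.73.

Direct count of primes ≤ 1536 gives π(1536) = 242. Numerical evaluation of the logarithmic integral gives Li(1536) ≈ 252.73. The difference π(x) − Li(x) ≈ -10.73 is typically negative for small/moderate x (Li(x) overestimates), though Littlewood's theorem shows this sign changes infinitely often.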